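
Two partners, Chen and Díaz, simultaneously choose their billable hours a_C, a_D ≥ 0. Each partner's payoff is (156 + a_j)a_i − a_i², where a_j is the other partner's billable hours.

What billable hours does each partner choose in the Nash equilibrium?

Chen's payoff is (156 + a_D)a_C − a_C².
∂π/∂a_C = 156 + a_D − 2a_C = 0, so a_C = 78 + 0.5a_D.
By symmetry a_D = a_C; substituting into the reaction function, 0.5a_C = 78 and a_C = 156.

156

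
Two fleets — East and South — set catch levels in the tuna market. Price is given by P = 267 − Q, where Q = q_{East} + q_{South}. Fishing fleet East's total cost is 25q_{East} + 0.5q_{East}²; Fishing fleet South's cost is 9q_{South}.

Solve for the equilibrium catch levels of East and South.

45.2, 106.4

Fishing fleet East's profit: π = q_{East}(267 − (q_{East} + q_{South})) − 25q_{East} − 0.5q_{East}².
∂π/∂q_{East} = 242 − 3q_{East} − q_{South} = 0, so q_{East} = 242/3 − (1/3)q_{South}.
For South: ∂π/∂q_{South} = 258 − 2q_{South} − q_{East} = 0 ⇒ q_{South} = 129 − 0.5q_{East}.
Plugging q_{South} into East's best response: q_{East} = 242/3 − (1/3)(129 − 0.5q_{East}) ⇒ (5/6)q_{East} = 113/3, so q_{East} = 45.2.
Then q_{South} = 129 − 0.5·45.2 = 106.4.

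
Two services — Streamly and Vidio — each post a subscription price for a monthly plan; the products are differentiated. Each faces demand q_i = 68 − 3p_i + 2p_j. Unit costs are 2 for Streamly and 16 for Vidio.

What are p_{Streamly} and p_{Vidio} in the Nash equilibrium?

Streamly's profit: π = (p_{Streamly} − 2)(68 − 3p_{Streamly} + 2p_{Vidio}).
∂π/∂p_{Streamly} = 74 − 6p_{Streamly} + 2p_{Vidio} = 0 ⇒ p_{Streamly} = 37/3 + (1/3)p_{Vidio}.
Similarly p_{Vidio} = 58/3 + (1/3)p_{Streamly}.
Substituting the second reaction function into the first: p_{Streamly} = 37/3 + (1/3)(58/3 + (1/3)p_{Streamly}), which gives (8/9)p_{Streamly} = 169/9 ⇒ p_{Streamly} = 21.125.
Then p_{Vidio} = 58/3 + (1/3)·21.125 = 26.375.

21.125, 26.375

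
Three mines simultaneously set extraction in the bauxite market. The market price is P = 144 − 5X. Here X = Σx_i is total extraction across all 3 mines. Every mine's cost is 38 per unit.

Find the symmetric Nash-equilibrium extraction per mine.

5.3

A representative mine's profit is π_i = x_i(144 − 5X) − 38x_i, with X = x_i + Σ_{j≠i} x_j.
First-order condition: 106 − 10x_i − 5Σ_{j≠i} x_j = 0.
With identical mines, set every x_j = x: then 106 − 10x − 10x = 0, i.e. x = 106/20 = 5.3.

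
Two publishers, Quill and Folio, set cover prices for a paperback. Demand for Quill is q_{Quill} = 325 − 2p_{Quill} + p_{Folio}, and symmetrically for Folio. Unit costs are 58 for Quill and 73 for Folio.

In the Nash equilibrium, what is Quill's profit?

Quill's profit: π = (p_{Quill} − 58)(325 − 2p_{Quill} + p_{Folio}).
∂π/∂p_{Quill} = 441 − 4p_{Quill} + p_{Folio} = 0 ⇒ p_{Quill} = 110.25 + 0.25p_{Folio}.
Similarly p_{Folio} = 117.75 + 0.25p_{Quill}.
Substituting the second reaction function into the first: p_{Quill} = 110.25 + 0.25(117.75 + 0.25p_{Quill}), which gives 0.9375p_{Quill} = 139.6875 ⇒ p_{Quill} = 149.
Then p_{Folio} = 117.75 + 0.25·149 = 155.
q_{Quill} = 325 − 2·149 + 155 = 182.
Profit = (149 − 58)·182 = 16562.

16562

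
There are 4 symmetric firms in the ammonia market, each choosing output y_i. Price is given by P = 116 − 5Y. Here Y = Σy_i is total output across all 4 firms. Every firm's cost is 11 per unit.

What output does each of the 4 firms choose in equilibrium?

4.2

A representative firm's profit is π_i = y_i(116 − 5Y) − 11y_i, with Y = y_i + Σ_{j≠i} y_j.
First-order condition: 105 − 10y_i − 5Σ_{j≠i} y_j = 0.
Imposing symmetry (y_j = y for all j) turns Σ_{j≠i} y_j into 3y, so 105 = 25y and y = 4.2.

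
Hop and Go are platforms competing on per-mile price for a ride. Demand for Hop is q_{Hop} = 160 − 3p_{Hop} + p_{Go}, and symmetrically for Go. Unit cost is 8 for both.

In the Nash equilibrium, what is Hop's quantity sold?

86.4

Hop's profit: π = (p_{Hop} − 8)(160 − 3p_{Hop} + p_{Go}).
∂π/∂p_{Hop} = 184 − 6p_{Hop} + p_{Go} = 0 ⇒ p_{Hop} = 92/3 + (1/6)p_{Go}.
Setting p_{Hop} = p_{Go} in the reaction function: p_{Hop} = 92/3 + (1/6)p_{Hop}, so p_{Hop} = (92/3) / (5/6) = 36.8.
q_{Hop} = 160 − 3·36.8 + 36.8 = 86.4.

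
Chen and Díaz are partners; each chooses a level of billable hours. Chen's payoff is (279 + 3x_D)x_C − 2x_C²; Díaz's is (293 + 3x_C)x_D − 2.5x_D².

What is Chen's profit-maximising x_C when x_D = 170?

197.25

Expanding Chen's payoff: 279x_C + 3x_Dx_C − 2x_C².
∂π/∂x_C = 279 + 3x_D − 4x_C = 0, so x_C = 69.75 + 0.75x_D.
At x_D = 170: x_C = 69.75 + 0.75·170 = 197.25.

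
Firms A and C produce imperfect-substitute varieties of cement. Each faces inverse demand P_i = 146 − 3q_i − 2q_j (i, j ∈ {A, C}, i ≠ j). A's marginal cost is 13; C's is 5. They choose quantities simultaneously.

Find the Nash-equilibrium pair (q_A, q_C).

Firm A's profit: π = q_A(146 − 3q_A − 2q_C) − 13q_A.
∂π/∂q_A = 133 − 6q_A − 2q_C = 0 ⇒ q_A = 133/6 − (1/3)q_C.
Similarly q_C = 23.5 − (1/3)q_A.
Solving the two reaction functions simultaneously: (1 − (−1/3)(−1/3))q_A = 133/6 − (1/3)·23.5, so (8/9)q_A = 43/3 and q_A = 16.125.
Then q_C = 23.5 − (1/3)·16.125 = 18.125.

16.125, 18.125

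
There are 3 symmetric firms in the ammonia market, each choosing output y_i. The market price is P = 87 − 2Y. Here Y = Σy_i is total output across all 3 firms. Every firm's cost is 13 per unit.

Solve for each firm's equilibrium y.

9.25

A representative firm's profit is π_i = y_i(87 − 2Y) − 13y_i, with Y = y_i + Σ_{j≠i} y_j.
First-order condition: 74 − 4y_i − 2Σ_{j≠i} y_j = 0.
Imposing symmetry (y_j = y for all j) turns Σ_{j≠i} y_j into 2y, so 74 = 8y and y = 9.25.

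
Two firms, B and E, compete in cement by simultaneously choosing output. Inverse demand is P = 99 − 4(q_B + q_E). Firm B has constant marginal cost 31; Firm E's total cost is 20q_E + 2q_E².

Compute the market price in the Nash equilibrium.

Firm B's profit: π = q_B(99 − 4(q_B + q_E)) − 31q_B.
∂π/∂q_B = 68 − 8q_B − 4q_E = 0, so q_B = 8.5 − 0.5q_E.
For E: ∂π/∂q_E = 79 − 12q_E − 4q_B = 0 ⇒ q_E = 79/12 − (1/3)q_B.
Solving the two reaction functions simultaneously: (1 − (−0.5)(−1/3))q_B = 8.5 − 0.5·(79/12), so (5/6)q_B = 125/24 and q_B = 6.25.
Then q_E = 79/12 − (1/3)·6.25 = 4.5.
Equilibrium price: P = 99 − 4·10.75 = 56.

56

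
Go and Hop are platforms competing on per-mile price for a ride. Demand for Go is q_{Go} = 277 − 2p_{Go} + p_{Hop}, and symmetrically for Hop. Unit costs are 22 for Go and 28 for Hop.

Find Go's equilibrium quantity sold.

171.6

Go's profit: π = (p_{Go} − 22)(277 − 2p_{Go} + p_{Hop}).
∂π/∂p_{Go} = 321 − 4p_{Go} + p_{Hop} = 0 ⇒ p_{Go} = 80.25 + 0.25p_{Hop}.
Similarly p_{Hop} = 83.25 + 0.25p_{Go}.
Plugging p_{Hop} into Go's best response: p_{Go} = 80.25 + 0.25(83.25 + 0.25p_{Go}) ⇒ 0.9375p_{Go} = 101.0625, so p_{Go} = 107.8.
Then p_{Hop} = 83.25 + 0.25·107.8 = 110.2.
q_{Go} = 277 − 2·107.8 + 110.2 = 171.6.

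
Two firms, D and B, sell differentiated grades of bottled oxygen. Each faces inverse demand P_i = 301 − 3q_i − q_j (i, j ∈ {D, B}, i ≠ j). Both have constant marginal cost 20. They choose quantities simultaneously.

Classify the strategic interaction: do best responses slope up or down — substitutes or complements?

Firm D's profit: π = q_D(301 − 3q_D − q_B) − 20q_D.
∂π/∂q_D = 281 − 6q_D − q_B = 0 ⇒ q_D = 281/6 − (1/6)q_B.
The best-response slope dq_D/dq_B = −1/6 < 0: the reaction function is downward-sloping, so the choices are strategic substitutes.

strategic substitutes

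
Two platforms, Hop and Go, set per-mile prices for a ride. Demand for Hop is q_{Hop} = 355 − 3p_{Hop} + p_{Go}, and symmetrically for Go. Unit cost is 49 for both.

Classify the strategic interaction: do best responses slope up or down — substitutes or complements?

Hop's profit: π = (p_{Hop} − 49)(355 − 3p_{Hop} + p_{Go}).
∂π/∂p_{Hop} = 502 − 6p_{Hop} + p_{Go} = 0 ⇒ p_{Hop} = 251/3 + (1/6)p_{Go}.
The best-response slope dp_{Hop}/dp_{Go} = 1/6 > 0: the reaction function is upward-sloping, so the choices are strategic complements.

strategic complements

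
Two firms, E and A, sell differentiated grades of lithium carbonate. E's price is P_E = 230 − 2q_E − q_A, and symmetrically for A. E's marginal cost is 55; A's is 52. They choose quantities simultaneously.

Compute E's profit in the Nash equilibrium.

2422.08

Firm E's profit: π = q_E(230 − 2q_E − q_A) − 55q_E.
∂π/∂q_E = 175 − 4q_E − q_A = 0 ⇒ q_E = 43.75 − 0.25q_A.
Similarly q_A = 44.5 − 0.25q_E.
Substituting the second reaction function into the first: q_E = 43.75 − 0.25(44.5 − 0.25q_E), which gives 0.9375q_E = 32.625 ⇒ q_E = 34.8.
Then q_A = 44.5 − 0.25·34.8 = 35.8.
P_E = 230 − 2·34.8 − 35.8 = 124.6.
Profit = (124.6 − 55)·34.8 = 2422.08.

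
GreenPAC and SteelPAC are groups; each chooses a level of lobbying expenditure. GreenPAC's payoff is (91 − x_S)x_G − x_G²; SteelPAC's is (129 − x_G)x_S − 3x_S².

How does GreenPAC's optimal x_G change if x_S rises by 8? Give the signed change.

-4

Expanding GreenPAC's payoff: 91x_G − x_Sx_G − x_G².
∂π/∂x_G = 91 − x_S − 2x_G = 0, so x_G = 45.5 − 0.5x_S.
The reaction-function slope is −0.5, so an 8-unit rise in x_S moves x_G by −0.5 × 8 = −4. GreenPAC's best response falls — the actions are strategic substitutes.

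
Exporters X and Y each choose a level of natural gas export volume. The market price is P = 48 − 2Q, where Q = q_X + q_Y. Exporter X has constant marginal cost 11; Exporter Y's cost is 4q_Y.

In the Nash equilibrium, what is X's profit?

50

Exporter X's profit: π = q_X(48 − 2(q_X + q_Y)) − 11q_X.
∂π/∂q_X = 37 − 4q_X − 2q_Y = 0, so q_X = 9.25 − 0.5q_Y.
By the same steps for Y: q_Y = 11 − 0.5q_X.
Substituting the second reaction function into the first: q_X = 9.25 − 0.5(11 − 0.5q_X), which gives 0.75q_X = 3.75 ⇒ q_X = 5.
Then q_Y = 11 − 0.5·5 = 8.5.
Price P = 48 − 2·13.5 = 21.
X's profit: (21 − 11)·5 = 50.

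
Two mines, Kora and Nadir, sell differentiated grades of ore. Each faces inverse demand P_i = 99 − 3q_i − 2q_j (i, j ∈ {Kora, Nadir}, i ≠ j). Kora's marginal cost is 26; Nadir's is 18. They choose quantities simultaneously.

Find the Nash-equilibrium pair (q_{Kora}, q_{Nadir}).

8.625, 10.625

Mine Kora's profit: π = q_{Kora}(99 − 3q_{Kora} − 2q_{Nadir}) − 26q_{Kora}.
∂π/∂q_{Kora} = 73 − 6q_{Kora} − 2q_{Nadir} = 0 ⇒ q_{Kora} = 73/6 − (1/3)q_{Nadir}.
Similarly q_{Nadir} = 13.5 − (1/3)q_{Kora}.
Substituting the second reaction function into the first: q_{Kora} = 73/6 − (1/3)(13.5 − (1/3)q_{Kora}), which gives (8/9)q_{Kora} = 23/3 ⇒ q_{Kora} = 8.625.
Then q_{Nadir} = 13.5 − (1/3)·8.625 = 10.625.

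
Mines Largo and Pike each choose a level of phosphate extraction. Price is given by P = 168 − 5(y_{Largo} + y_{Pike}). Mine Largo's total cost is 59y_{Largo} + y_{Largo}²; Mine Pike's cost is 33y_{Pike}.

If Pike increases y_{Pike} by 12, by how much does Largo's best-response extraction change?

Mine Largo's profit: π = y_{Largo}(168 − 5(y_{Largo} + y_{Pike})) − 59y_{Largo} − y_{Largo}².
∂π/∂y_{Largo} = 109 − 12y_{Largo} − 5y_{Pike} = 0, so y_{Largo} = 109/12 − (5/12)y_{Pike}.
The reaction-function slope is −5/12, so a 12-unit rise in y_{Pike} moves y_{Largo} by −5/12 × 12 = −5. Largo's best response falls — the actions are strategic substitutes.

-5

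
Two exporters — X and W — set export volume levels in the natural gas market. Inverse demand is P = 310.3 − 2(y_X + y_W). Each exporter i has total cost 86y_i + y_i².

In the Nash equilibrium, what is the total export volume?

Exporter X's profit: π = y_X(310.3 − 2(y_X + y_W)) − 86y_X − y_X².
∂π/∂y_X = 224.3 − 6y_X − 2y_W = 0, so y_X = 2243/60 − (1/3)y_W.
The game is symmetric, so in equilibrium y_W = y_X: the reaction function gives (4/3)y_X = 2243/60, hence y_X = 28.0375.
Total export volume: 28.0375 + 28.0375 = 56.075.

56.075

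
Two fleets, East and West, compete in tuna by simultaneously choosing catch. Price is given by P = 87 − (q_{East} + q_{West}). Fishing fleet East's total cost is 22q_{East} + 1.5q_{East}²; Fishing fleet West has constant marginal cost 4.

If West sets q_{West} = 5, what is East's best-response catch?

Fishing fleet East's profit: π = q_{East}(87 − (q_{East} + q_{West})) − 22q_{East} − 1.5q_{East}².
∂π/∂q_{East} = 65 − 5q_{East} − q_{West} = 0, so q_{East} = 13 − 0.2q_{West}.
At q_{West} = 5: q_{East} = 13 − 0.2·5 = 12.

12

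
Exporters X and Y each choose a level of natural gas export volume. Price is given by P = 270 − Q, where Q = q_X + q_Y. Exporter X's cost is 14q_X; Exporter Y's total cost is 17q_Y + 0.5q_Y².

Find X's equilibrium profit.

10609

Exporter X's profit: π = q_X(270 − (q_X + q_Y)) − 14q_X.
∂π/∂q_X = 256 − 2q_X − q_Y = 0, so q_X = 128 − 0.5q_Y.
For Y: ∂π/∂q_Y = 253 − 3q_Y − q_X = 0 ⇒ q_Y = 253/3 − (1/3)q_X.
Plugging q_Y into X's best response: q_X = 128 − 0.5(253/3 − (1/3)q_X) ⇒ (5/6)q_X = 515/6, so q_X = 103.
Then q_Y = 253/3 − (1/3)·103 = 50.
Price P = 270 − 153 = 117.
X's profit: (117 − 14)·103 = 10609.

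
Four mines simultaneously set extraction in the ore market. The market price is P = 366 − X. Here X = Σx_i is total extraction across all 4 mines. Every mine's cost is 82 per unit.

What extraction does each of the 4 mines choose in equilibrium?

56.8

A representative mine's profit is π_i = x_i(366 − X) − 82x_i, with X = x_i + Σ_{j≠i} x_j.
First-order condition: 284 − 2x_i − Σ_{j≠i} x_j = 0.
Imposing symmetry (x_j = x for all j) turns Σ_{j≠i} x_j into 3x, so 284 = 5x and x = 56.8.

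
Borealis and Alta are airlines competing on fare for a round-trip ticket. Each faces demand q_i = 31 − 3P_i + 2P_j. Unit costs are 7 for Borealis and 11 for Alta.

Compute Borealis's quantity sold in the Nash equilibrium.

20.25

Borealis's profit: π = (P_{Borealis} − 7)(31 − 3P_{Borealis} + 2P_{Alta}).
∂π/∂P_{Borealis} = 52 − 6P_{Borealis} + 2P_{Alta} = 0 ⇒ P_{Borealis} = 26/3 + (1/3)P_{Alta}.
Similarly P_{Alta} = 32/3 + (1/3)P_{Borealis}.
Solving the two reaction functions simultaneously: (1 − (1/3)(1/3))P_{Borealis} = 26/3 + (1/3)·(32/3), so (8/9)P_{Borealis} = 110/9 and P_{Borealis} = 13.75.
Then P_{Alta} = 32/3 + (1/3)·13.75 = 15.25.
q_{Borealis} = 31 − 3·13.75 + 2·15.25 = 20.25.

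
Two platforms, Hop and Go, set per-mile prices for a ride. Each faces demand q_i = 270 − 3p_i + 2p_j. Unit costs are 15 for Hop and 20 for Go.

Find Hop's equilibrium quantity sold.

Hop's profit: π = (p_{Hop} − 15)(270 − 3p_{Hop} + 2p_{Go}).
∂π/∂p_{Hop} = 315 − 6p_{Hop} + 2p_{Go} = 0 ⇒ p_{Hop} = 52.5 + (1/3)p_{Go}.
Similarly p_{Go} = 55 + (1/3)p_{Hop}.
Substituting the second reaction function into the first: p_{Hop} = 52.5 + (1/3)(55 + (1/3)p_{Hop}), which gives (8/9)p_{Hop} = 425/6 ⇒ p_{Hop} = 79.6875.
Then p_{Go} = 55 + (1/3)·79.6875 = 81.5625.
q_{Hop} = 270 − 3·79.6875 + 2·81.5625 = 194.0625.

194.0625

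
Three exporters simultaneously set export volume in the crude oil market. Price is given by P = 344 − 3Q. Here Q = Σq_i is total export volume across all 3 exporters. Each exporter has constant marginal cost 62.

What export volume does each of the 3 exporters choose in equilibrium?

23.5

A representative exporter's profit is π_i = q_i(344 − 3Q) − 62q_i, with Q = q_i + Σ_{j≠i} q_j.
First-order condition: 282 − 6q_i − 3Σ_{j≠i} q_j = 0.
In a symmetric equilibrium every exporter chooses the same q, so Σ_{j≠i} q_j = 2q. The condition becomes 282 − 12q = 0, giving q = 282/12 = 23.5.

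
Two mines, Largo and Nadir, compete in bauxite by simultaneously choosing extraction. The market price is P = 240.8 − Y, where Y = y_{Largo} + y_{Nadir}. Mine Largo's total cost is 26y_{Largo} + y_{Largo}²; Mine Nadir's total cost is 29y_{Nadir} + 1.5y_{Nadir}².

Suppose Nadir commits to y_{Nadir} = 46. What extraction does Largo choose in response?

42.2

Mine Largo's profit: π = y_{Largo}(240.8 − (y_{Largo} + y_{Nadir})) − 26y_{Largo} − y_{Largo}².
∂π/∂y_{Largo} = 214.8 − 4y_{Largo} − y_{Nadir} = 0, so y_{Largo} = 53.7 − 0.25y_{Nadir}.
At y_{Nadir} = 46: y_{Largo} = 53.7 − 0.25·46 = 42.2.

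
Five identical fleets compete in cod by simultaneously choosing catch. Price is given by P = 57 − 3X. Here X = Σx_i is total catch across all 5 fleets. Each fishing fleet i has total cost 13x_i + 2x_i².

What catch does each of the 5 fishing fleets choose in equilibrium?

2

A representative fishing fleet's profit is π_i = x_i(57 − 3X) − 13x_i − 2x_i², with X = x_i + Σ_{j≠i} x_j.
First-order condition: 44 − 10x_i − 3Σ_{j≠i} x_j = 0.
Imposing symmetry (x_j = x for all j) turns Σ_{j≠i} x_j into 4x, so 44 = 22x and x = 2.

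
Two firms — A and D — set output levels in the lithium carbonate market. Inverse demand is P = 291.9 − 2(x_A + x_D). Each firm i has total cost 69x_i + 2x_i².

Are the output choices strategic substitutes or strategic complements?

strategic substitutes

Firm A's profit: π = x_A(291.9 − 2(x_A + x_D)) − 69x_A − 2x_A².
∂π/∂x_A = 222.9 − 8x_A − 2x_D = 0, so x_A = 27.8625 − 0.25x_D.
The best-response slope dx_A/dx_D = −0.25 < 0: the reaction function is downward-sloping, so the choices are strategic substitutes.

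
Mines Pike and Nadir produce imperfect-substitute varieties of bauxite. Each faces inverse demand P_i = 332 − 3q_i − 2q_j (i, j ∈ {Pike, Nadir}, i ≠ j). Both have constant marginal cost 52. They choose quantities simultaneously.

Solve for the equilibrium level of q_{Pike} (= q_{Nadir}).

35

Mine Pike's profit: π = q_{Pike}(332 − 3q_{Pike} − 2q_{Nadir}) − 52q_{Pike}.
∂π/∂q_{Pike} = 280 − 6q_{Pike} − 2q_{Nadir} = 0 ⇒ q_{Pike} = 140/3 − (1/3)q_{Nadir}.
By symmetry q_{Nadir} = q_{Pike}; substituting into the reaction function, (4/3)q_{Pike} = 140/3 and q_{Pike} = 35.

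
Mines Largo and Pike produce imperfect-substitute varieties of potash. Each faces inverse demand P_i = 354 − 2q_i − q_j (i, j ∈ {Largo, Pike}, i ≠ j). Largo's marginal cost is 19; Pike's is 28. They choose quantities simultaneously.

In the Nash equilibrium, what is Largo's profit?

Mine Largo's profit: π = q_{Largo}(354 − 2q_{Largo} − q_{Pike}) − 19q_{Largo}.
∂π/∂q_{Largo} = 335 − 4q_{Largo} − q_{Pike} = 0 ⇒ q_{Largo} = 83.75 − 0.25q_{Pike}.
Similarly q_{Pike} = 81.5 − 0.25q_{Largo}.
Plugging q_{Pike} into Largo's best response: q_{Largo} = 83.75 − 0.25(81.5 − 0.25q_{Largo}) ⇒ 0.9375q_{Largo} = 63.375, so q_{Largo} = 67.6.
Then q_{Pike} = 81.5 − 0.25·67.6 = 64.6.
P_{Largo} = 354 − 2·67.6 − 64.6 = 154.2.
Profit = (154.2 − 19)·67.6 = 9139.52.

9139.52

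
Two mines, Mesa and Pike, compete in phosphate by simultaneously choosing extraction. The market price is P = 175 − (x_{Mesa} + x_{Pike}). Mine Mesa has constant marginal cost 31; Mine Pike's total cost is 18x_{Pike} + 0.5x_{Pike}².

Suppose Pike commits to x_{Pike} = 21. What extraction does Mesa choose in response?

Mine Mesa's profit: π = x_{Mesa}(175 − (x_{Mesa} + x_{Pike})) − 31x_{Mesa}.
∂π/∂x_{Mesa} = 144 − 2x_{Mesa} − x_{Pike} = 0, so x_{Mesa} = 72 − 0.5x_{Pike}.
At x_{Pike} = 21: x_{Mesa} = 72 − 0.5·21 = 61.5.

61.5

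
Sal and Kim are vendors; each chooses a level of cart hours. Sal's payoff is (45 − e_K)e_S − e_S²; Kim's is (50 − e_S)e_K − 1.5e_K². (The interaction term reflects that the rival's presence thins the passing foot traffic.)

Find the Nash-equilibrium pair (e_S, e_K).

Expanding Sal's payoff: 45e_S − e_Ke_S − e_S².
∂π/∂e_S = 45 − e_K − 2e_S = 0, so e_S = 22.5 − 0.5e_K.
Likewise for Kim: e_K = 50/3 − (1/3)e_S.
Solving the two reaction functions simultaneously: (1 − (−0.5)(−1/3))e_S = 22.5 − 0.5·(50/3), so (5/6)e_S = 85/6 and e_S = 17.
Then e_K = 50/3 − (1/3)·17 = 11.

17, 11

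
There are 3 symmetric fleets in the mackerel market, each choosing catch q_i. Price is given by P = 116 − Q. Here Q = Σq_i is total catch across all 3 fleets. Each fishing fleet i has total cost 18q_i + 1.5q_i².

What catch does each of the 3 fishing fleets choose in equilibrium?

14

A representative fishing fleet's profit is π_i = q_i(116 − Q) − 18q_i − 1.5q_i², with Q = q_i + Σ_{j≠i} q_j.
First-order condition: 98 − 5q_i − Σ_{j≠i} q_j = 0.
Imposing symmetry (q_j = q for all j) turns Σ_{j≠i} q_j into 2q, so 98 = 7q and q = 14.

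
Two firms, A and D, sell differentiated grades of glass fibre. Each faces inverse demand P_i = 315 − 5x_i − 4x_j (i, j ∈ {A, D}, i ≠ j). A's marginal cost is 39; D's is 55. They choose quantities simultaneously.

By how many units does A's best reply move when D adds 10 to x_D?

Firm A's profit: π = x_A(315 − 5x_A − 4x_D) − 39x_A.
∂π/∂x_A = 276 − 10x_A − 4x_D = 0 ⇒ x_A = 27.6 − 0.4x_D.
The reaction-function slope is −0.4, so a 10-unit rise in x_D moves x_A by −0.4 × 10 = −4. A's best response falls — the actions are strategic substitutes.

-4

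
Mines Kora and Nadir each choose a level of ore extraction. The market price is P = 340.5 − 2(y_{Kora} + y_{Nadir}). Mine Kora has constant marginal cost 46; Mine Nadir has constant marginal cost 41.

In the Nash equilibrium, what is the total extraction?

Mine Kora's profit: π = y_{Kora}(340.5 − 2(y_{Kora} + y_{Nadir})) − 46y_{Kora}.
∂π/∂y_{Kora} = 294.5 − 4y_{Kora} − 2y_{Nadir} = 0, so y_{Kora} = 73.625 − 0.5y_{Nadir}.
By the same steps for Nadir: y_{Nadir} = 74.875 − 0.5y_{Kora}.
Solving the two reaction functions simultaneously: (1 − (−0.5)(−0.5))y_{Kora} = 73.625 − 0.5·74.875, so 0.75y_{Kora} = 36.1875 and y_{Kora} = 48.25.
Then y_{Nadir} = 74.875 − 0.5·48.25 = 50.75.
Total extraction: 48.25 + 50.75 = 99.

99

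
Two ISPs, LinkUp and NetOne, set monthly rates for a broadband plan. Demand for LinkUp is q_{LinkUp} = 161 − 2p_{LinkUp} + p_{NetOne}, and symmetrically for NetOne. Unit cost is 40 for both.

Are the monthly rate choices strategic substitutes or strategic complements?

LinkUp's profit: π = (p_{LinkUp} − 40)(161 − 2p_{LinkUp} + p_{NetOne}).
∂π/∂p_{LinkUp} = 241 − 4p_{LinkUp} + p_{NetOne} = 0 ⇒ p_{LinkUp} = 60.25 + 0.25p_{NetOne}.
The best-response slope dp_{LinkUp}/dp_{NetOne} = 0.25 > 0: the reaction function is upward-sloping, so the choices are strategic complements.

strategic complements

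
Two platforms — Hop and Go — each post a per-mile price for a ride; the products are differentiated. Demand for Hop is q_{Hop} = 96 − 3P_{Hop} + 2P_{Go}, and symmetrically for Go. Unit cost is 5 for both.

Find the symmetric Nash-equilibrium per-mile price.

27.75

Hop's profit: π = (P_{Hop} − 5)(96 − 3P_{Hop} + 2P_{Go}).
∂π/∂P_{Hop} = 111 − 6P_{Hop} + 2P_{Go} = 0 ⇒ P_{Hop} = 18.5 + (1/3)P_{Go}.
By symmetry P_{Go} = P_{Hop}; substituting into the reaction function, (2/3)P_{Hop} = 18.5 and P_{Hop} = 27.75.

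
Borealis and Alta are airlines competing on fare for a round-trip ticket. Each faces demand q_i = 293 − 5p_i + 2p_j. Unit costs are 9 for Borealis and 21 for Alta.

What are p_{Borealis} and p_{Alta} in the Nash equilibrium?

Borealis's profit: π = (p_{Borealis} − 9)(293 − 5p_{Borealis} + 2p_{Alta}).
∂π/∂p_{Borealis} = 338 − 10p_{Borealis} + 2p_{Alta} = 0 ⇒ p_{Borealis} = 33.8 + 0.2p_{Alta}.
Similarly p_{Alta} = 39.8 + 0.2p_{Borealis}.
Solving the two reaction functions simultaneously: (1 − (0.2)(0.2))p_{Borealis} = 33.8 + 0.2·39.8, so 0.96p_{Borealis} = 41.76 and p_{Borealis} = 43.5.
Then p_{Alta} = 39.8 + 0.2·43.5 = 48.5.

43.5, 48.5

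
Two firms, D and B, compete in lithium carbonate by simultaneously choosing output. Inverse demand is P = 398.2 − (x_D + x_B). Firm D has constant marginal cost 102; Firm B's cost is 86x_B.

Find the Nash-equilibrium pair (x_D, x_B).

93.4, 109.4

Firm D's profit: π = x_D(398.2 − (x_D + x_B)) − 102x_D.
∂π/∂x_D = 296.2 − 2x_D − x_B = 0, so x_D = 148.1 − 0.5x_B.
By the same steps for B: x_B = 156.1 − 0.5x_D.
Solving the two reaction functions simultaneously: (1 − (−0.5)(−0.5))x_D = 148.1 − 0.5·156.1, so 0.75x_D = 70.05 and x_D = 93.4.
Then x_B = 156.1 − 0.5·93.4 = 109.4.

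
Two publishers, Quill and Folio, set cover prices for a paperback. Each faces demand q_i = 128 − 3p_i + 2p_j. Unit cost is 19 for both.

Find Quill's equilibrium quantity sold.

81.75

Quill's profit: π = (p_{Quill} − 19)(128 − 3p_{Quill} + 2p_{Folio}).
∂π/∂p_{Quill} = 185 − 6p_{Quill} + 2p_{Folio} = 0 ⇒ p_{Quill} = 185/6 + (1/3)p_{Folio}.
By symmetry p_{Folio} = p_{Quill}; substituting into the reaction function, (2/3)p_{Quill} = 185/6 and p_{Quill} = 46.25.
q_{Quill} = 128 − 3·46.25 + 2·46.25 = 81.75.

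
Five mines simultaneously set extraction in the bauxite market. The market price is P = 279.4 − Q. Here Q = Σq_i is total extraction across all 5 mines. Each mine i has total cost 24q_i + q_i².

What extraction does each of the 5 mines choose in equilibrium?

A representative mine's profit is π_i = q_i(279.4 − Q) − 24q_i − q_i², with Q = q_i + Σ_{j≠i} q_j.
First-order condition: 255.4 − 4q_i − Σ_{j≠i} q_j = 0.
With identical mines, set every q_j = q: then 255.4 − 4q − 4q = 0, i.e. q = 255.4/8 = 31.925.

31.925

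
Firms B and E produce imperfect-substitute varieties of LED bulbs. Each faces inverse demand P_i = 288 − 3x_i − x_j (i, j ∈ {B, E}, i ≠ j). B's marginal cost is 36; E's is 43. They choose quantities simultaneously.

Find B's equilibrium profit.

3931.32

Firm B's profit: π = x_B(288 − 3x_B − x_E) − 36x_B.
∂π/∂x_B = 252 − 6x_B − x_E = 0 ⇒ x_B = 42 − (1/6)x_E.
Similarly x_E = 245/6 − (1/6)x_B.
Substituting the second reaction function into the first: x_B = 42 − (1/6)(245/6 − (1/6)x_B), which gives (35/36)x_B = 1267/36 ⇒ x_B = 36.2.
Then x_E = 245/6 − (1/6)·36.2 = 34.8.
P_B = 288 − 3·36.2 − 34.8 = 144.6.
Profit = (144.6 − 36)·36.2 = 3931.32.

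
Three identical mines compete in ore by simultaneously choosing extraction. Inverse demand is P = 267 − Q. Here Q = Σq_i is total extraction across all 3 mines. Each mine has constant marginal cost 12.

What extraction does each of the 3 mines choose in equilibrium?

A representative mine's profit is π_i = q_i(267 − Q) − 12q_i, with Q = q_i + Σ_{j≠i} q_j.
First-order condition: 255 − 2q_i − Σ_{j≠i} q_j = 0.
Imposing symmetry (q_j = q for all j) turns Σ_{j≠i} q_j into 2q, so 255 = 4q and q = 63.75.

63.75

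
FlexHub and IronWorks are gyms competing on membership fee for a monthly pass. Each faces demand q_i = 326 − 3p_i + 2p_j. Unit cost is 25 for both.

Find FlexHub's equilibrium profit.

16987.6875

FlexHub's profit: π = (p_{FlexHub} − 25)(326 − 3p_{FlexHub} + 2p_{IronWorks}).
∂π/∂p_{FlexHub} = 401 − 6p_{FlexHub} + 2p_{IronWorks} = 0 ⇒ p_{FlexHub} = 401/6 + (1/3)p_{IronWorks}.
By symmetry p_{IronWorks} = p_{FlexHub}; substituting into the reaction function, (2/3)p_{FlexHub} = 401/6 and p_{FlexHub} = 100.25.
q_{FlexHub} = 326 − 3·100.25 + 2·100.25 = 225.75.
Profit = (100.25 − 25)·225.75 = 16987.6875.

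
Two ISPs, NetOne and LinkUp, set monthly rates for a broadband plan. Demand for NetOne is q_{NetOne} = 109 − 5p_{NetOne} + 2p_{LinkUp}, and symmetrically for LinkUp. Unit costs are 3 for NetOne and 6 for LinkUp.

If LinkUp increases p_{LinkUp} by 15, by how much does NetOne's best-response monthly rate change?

3

NetOne's profit: π = (p_{NetOne} − 3)(109 − 5p_{NetOne} + 2p_{LinkUp}).
∂π/∂p_{NetOne} = 124 − 10p_{NetOne} + 2p_{LinkUp} = 0 ⇒ p_{NetOne} = 12.4 + 0.2p_{LinkUp}.
The reaction-function slope is 0.2, so a 15-unit rise in p_{LinkUp} moves p_{NetOne} by 0.2 × 15 = 3. NetOne's best response rises — the actions are strategic complements.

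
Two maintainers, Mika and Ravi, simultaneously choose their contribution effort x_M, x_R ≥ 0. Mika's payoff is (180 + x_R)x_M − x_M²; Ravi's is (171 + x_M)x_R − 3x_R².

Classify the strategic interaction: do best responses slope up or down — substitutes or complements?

strategic complements

Expanding Mika's payoff: 180x_M + x_Rx_M − x_M².
∂π/∂x_M = 180 + x_R − 2x_M = 0, so x_M = 90 + 0.5x_R.
The best-response slope dx_M/dx_R = 0.5 > 0: the reaction function is upward-sloping, so the choices are strategic complements.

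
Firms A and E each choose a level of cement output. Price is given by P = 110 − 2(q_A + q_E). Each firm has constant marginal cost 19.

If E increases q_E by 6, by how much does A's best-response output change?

Firm A's profit: π = q_A(110 − 2(q_A + q_E)) − 19q_A.
∂π/∂q_A = 91 − 4q_A − 2q_E = 0, so q_A = 22.75 − 0.5q_E.
The reaction-function slope is −0.5, so a 6-unit rise in q_E moves q_A by −0.5 × 6 = −3. A's best response falls — the actions are strategic substitutes.

-3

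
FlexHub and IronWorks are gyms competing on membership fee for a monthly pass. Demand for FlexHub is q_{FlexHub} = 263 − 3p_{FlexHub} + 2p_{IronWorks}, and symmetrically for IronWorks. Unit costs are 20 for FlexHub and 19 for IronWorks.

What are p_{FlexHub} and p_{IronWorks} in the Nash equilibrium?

FlexHub's profit: π = (p_{FlexHub} − 20)(263 − 3p_{FlexHub} + 2p_{IronWorks}).
∂π/∂p_{FlexHub} = 323 − 6p_{FlexHub} + 2p_{IronWorks} = 0 ⇒ p_{FlexHub} = 323/6 + (1/3)p_{IronWorks}.
Similarly p_{IronWorks} = 160/3 + (1/3)p_{FlexHub}.
Plugging p_{IronWorks} into FlexHub's best response: p_{FlexHub} = 323/6 + (1/3)(160/3 + (1/3)p_{FlexHub}) ⇒ (8/9)p_{FlexHub} = 1289/18, so p_{FlexHub} = 80.5625.
Then p_{IronWorks} = 160/3 + (1/3)·80.5625 = 80.1875.

80.5625, 80.1875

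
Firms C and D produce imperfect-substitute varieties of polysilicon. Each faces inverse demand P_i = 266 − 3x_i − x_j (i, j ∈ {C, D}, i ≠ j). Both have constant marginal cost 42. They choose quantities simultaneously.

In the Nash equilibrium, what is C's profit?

Firm C's profit: π = x_C(266 − 3x_C − x_D) − 42x_C.
∂π/∂x_C = 224 − 6x_C − x_D = 0 ⇒ x_C = 112/3 − (1/6)x_D.
Setting x_C = x_D in the reaction function: x_C = 112/3 − (1/6)x_C, so x_C = (112/3) / (7/6) = 32.
P_C = 266 − 3·32 − 32 = 138.
Profit = (138 − 42)·32 = 3072.

3072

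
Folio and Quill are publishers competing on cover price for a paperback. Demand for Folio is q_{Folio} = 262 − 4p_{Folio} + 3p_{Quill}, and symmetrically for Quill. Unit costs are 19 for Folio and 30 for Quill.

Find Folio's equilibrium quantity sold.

Folio's profit: π = (p_{Folio} − 19)(262 − 4p_{Folio} + 3p_{Quill}).
∂π/∂p_{Folio} = 338 − 8p_{Folio} + 3p_{Quill} = 0 ⇒ p_{Folio} = 42.25 + 0.375p_{Quill}.
Similarly p_{Quill} = 47.75 + 0.375p_{Folio}.
Substituting the second reaction function into the first: p_{Folio} = 42.25 + 0.375(47.75 + 0.375p_{Folio}), which gives (55/64)p_{Folio} = 1925/32 ⇒ p_{Folio} = 70.
Then p_{Quill} = 47.75 + 0.375·70 = 74.
q_{Folio} = 262 − 4·70 + 3·74 = 204.

204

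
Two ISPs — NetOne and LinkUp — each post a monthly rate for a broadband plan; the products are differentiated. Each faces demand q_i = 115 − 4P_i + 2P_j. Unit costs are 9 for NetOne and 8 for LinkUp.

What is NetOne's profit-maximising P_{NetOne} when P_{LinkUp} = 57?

NetOne's profit: π = (P_{NetOne} − 9)(115 − 4P_{NetOne} + 2P_{LinkUp}).
∂π/∂P_{NetOne} = 151 − 8P_{NetOne} + 2P_{LinkUp} = 0 ⇒ P_{NetOne} = 18.875 + 0.25P_{LinkUp}.
At P_{LinkUp} = 57: P_{NetOne} = 18.875 + 0.25·57 = 33.125.

33.125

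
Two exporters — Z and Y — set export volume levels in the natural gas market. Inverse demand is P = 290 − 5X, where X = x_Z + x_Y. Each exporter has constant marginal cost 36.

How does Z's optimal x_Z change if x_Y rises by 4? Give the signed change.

-2

Exporter Z's profit: π = x_Z(290 − 5(x_Z + x_Y)) − 36x_Z.
∂π/∂x_Z = 254 − 10x_Z − 5x_Y = 0, so x_Z = 25.4 − 0.5x_Y.
The reaction-function slope is −0.5, so a 4-unit rise in x_Y moves x_Z by −0.5 × 4 = −2. Z's best response falls — the actions are strategic substitutes.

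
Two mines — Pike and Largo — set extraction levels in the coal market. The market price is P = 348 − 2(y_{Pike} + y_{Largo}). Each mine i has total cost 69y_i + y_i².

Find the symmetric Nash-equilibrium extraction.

Mine Pike's profit: π = y_{Pike}(348 − 2(y_{Pike} + y_{Largo})) − 69y_{Pike} − y_{Pike}².
∂π/∂y_{Pike} = 279 − 6y_{Pike} − 2y_{Largo} = 0, so y_{Pike} = 46.5 − (1/3)y_{Largo}.
The game is symmetric, so in equilibrium y_{Largo} = y_{Pike}: the reaction function gives (4/3)y_{Pike} = 46.5, hence y_{Pike} = 34.875.

34.875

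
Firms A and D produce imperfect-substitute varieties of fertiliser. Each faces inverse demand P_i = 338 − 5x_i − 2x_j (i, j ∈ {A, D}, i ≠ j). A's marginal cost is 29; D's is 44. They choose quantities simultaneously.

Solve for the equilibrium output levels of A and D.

26.0625, 24.1875

Firm A's profit: π = x_A(338 − 5x_A − 2x_D) − 29x_A.
∂π/∂x_A = 309 − 10x_A − 2x_D = 0 ⇒ x_A = 30.9 − 0.2x_D.
Similarly x_D = 29.4 − 0.2x_A.
Substituting the second reaction function into the first: x_A = 30.9 − 0.2(29.4 − 0.2x_A), which gives 0.96x_A = 25.02 ⇒ x_A = 26.0625.
Then x_D = 29.4 − 0.2·26.0625 = 24.1875.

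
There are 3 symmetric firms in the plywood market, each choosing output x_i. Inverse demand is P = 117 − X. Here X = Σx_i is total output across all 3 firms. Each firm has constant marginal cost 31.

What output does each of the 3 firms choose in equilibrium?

21.5

A representative firm's profit is π_i = x_i(117 − X) − 31x_i, with X = x_i + Σ_{j≠i} x_j.
First-order condition: 86 − 2x_i − Σ_{j≠i} x_j = 0.
With identical firms, set every x_j = x: then 86 − 2x − 2x = 0, i.e. x = 86/4 = 21.5.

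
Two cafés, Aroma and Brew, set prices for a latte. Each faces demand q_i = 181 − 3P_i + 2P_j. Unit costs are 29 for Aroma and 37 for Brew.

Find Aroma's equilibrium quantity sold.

Aroma's profit: π = (P_{Aroma} − 29)(181 − 3P_{Aroma} + 2P_{Brew}).
∂π/∂P_{Aroma} = 268 − 6P_{Aroma} + 2P_{Brew} = 0 ⇒ P_{Aroma} = 134/3 + (1/3)P_{Brew}.
Similarly P_{Brew} = 146/3 + (1/3)P_{Aroma}.
Plugging P_{Brew} into Aroma's best response: P_{Aroma} = 134/3 + (1/3)(146/3 + (1/3)P_{Aroma}) ⇒ (8/9)P_{Aroma} = 548/9, so P_{Aroma} = 68.5.
Then P_{Brew} = 146/3 + (1/3)·68.5 = 71.5.
q_{Aroma} = 181 − 3·68.5 + 2·71.5 = 118.5.

118.5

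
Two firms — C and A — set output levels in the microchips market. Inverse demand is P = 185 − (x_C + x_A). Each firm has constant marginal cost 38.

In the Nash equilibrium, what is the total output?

98

Firm C's profit: π = x_C(185 − (x_C + x_A)) − 38x_C.
∂π/∂x_C = 147 − 2x_C − x_A = 0, so x_C = 73.5 − 0.5x_A.
Setting x_C = x_A in the reaction function: x_C = 73.5 − 0.5x_C, so x_C = 73.5 / 1.5 = 49.
Total output: 49 + 49 = 98.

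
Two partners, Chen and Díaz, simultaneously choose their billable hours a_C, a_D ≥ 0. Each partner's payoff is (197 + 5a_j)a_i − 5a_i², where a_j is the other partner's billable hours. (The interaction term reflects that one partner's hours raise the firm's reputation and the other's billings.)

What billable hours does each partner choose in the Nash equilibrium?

Chen's payoff is (197 + 5a_D)a_C − 5a_C².
∂π/∂a_C = 197 + 5a_D − 10a_C = 0, so a_C = 19.7 + 0.5a_D.
The game is symmetric, so in equilibrium a_D = a_C: the reaction function gives 0.5a_C = 19.7, hence a_C = 39.4.

39.4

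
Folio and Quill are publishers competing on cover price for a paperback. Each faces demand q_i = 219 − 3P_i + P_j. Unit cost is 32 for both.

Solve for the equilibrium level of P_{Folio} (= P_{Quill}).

Folio's profit: π = (P_{Folio} − 32)(219 − 3P_{Folio} + P_{Quill}).
∂π/∂P_{Folio} = 315 − 6P_{Folio} + P_{Quill} = 0 ⇒ P_{Folio} = 52.5 + (1/6)P_{Quill}.
Setting P_{Folio} = P_{Quill} in the reaction function: P_{Folio} = 52.5 + (1/6)P_{Folio}, so P_{Folio} = 52.5 / (5/6) = 63.

63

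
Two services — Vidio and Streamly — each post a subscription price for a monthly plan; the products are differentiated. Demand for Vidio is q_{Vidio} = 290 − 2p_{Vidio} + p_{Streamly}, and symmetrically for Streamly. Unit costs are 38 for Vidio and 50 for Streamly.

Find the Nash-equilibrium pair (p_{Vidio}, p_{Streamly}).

123.6, 128.4

Vidio's profit: π = (p_{Vidio} − 38)(290 − 2p_{Vidio} + p_{Streamly}).
∂π/∂p_{Vidio} = 366 − 4p_{Vidio} + p_{Streamly} = 0 ⇒ p_{Vidio} = 91.5 + 0.25p_{Streamly}.
Similarly p_{Streamly} = 97.5 + 0.25p_{Vidio}.
Solving the two reaction functions simultaneously: (1 − (0.25)(0.25))p_{Vidio} = 91.5 + 0.25·97.5, so 0.9375p_{Vidio} = 115.875 and p_{Vidio} = 123.6.
Then p_{Streamly} = 97.5 + 0.25·123.6 = 128.4.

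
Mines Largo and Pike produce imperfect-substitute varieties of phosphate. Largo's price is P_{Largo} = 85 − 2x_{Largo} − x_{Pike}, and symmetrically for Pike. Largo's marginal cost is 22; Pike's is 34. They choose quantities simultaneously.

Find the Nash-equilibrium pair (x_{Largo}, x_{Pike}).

Mine Largo's profit: π = x_{Largo}(85 − 2x_{Largo} − x_{Pike}) − 22x_{Largo}.
∂π/∂x_{Largo} = 63 − 4x_{Largo} − x_{Pike} = 0 ⇒ x_{Largo} = 15.75 − 0.25x_{Pike}.
Similarly x_{Pike} = 12.75 − 0.25x_{Largo}.
Plugging x_{Pike} into Largo's best response: x_{Largo} = 15.75 − 0.25(12.75 − 0.25x_{Largo}) ⇒ 0.9375x_{Largo} = 12.5625, so x_{Largo} = 13.4.
Then x_{Pike} = 12.75 − 0.25·13.4 = 9.4.

13.4, 9.4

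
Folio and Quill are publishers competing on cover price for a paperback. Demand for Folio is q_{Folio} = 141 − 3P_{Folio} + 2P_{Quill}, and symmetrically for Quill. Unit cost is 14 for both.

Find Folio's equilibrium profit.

Folio's profit: π = (P_{Folio} − 14)(141 − 3P_{Folio} + 2P_{Quill}).
∂π/∂P_{Folio} = 183 − 6P_{Folio} + 2P_{Quill} = 0 ⇒ P_{Folio} = 30.5 + (1/3)P_{Quill}.
The game is symmetric, so in equilibrium P_{Quill} = P_{Folio}: the reaction function gives (2/3)P_{Folio} = 30.5, hence P_{Folio} = 45.75.
q_{Folio} = 141 − 3·45.75 + 2·45.75 = 95.25.
Profit = (45.75 − 14)·95.25 = 3024.1875.

3024.1875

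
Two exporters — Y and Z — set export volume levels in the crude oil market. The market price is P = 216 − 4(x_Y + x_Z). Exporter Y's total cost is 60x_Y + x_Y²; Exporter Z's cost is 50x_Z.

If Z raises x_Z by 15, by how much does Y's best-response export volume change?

-6

Exporter Y's profit: π = x_Y(216 − 4(x_Y + x_Z)) − 60x_Y − x_Y².
∂π/∂x_Y = 156 − 10x_Y − 4x_Z = 0, so x_Y = 15.6 − 0.4x_Z.
The reaction-function slope is −0.4, so a 15-unit rise in x_Z moves x_Y by −0.4 × 15 = −6. Y's best response falls — the actions are strategic substitutes.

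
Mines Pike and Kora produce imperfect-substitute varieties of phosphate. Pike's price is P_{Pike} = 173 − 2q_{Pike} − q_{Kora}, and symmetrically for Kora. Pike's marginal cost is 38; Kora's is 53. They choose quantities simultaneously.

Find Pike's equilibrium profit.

Mine Pike's profit: π = q_{Pike}(173 − 2q_{Pike} − q_{Kora}) − 38q_{Pike}.
∂π/∂q_{Pike} = 135 − 4q_{Pike} − q_{Kora} = 0 ⇒ q_{Pike} = 33.75 − 0.25q_{Kora}.
Similarly q_{Kora} = 30 − 0.25q_{Pike}.
Substituting the second reaction function into the first: q_{Pike} = 33.75 − 0.25(30 − 0.25q_{Pike}), which gives 0.9375q_{Pike} = 26.25 ⇒ q_{Pike} = 28.
Then q_{Kora} = 30 − 0.25·28 = 23.
P_{Pike} = 173 − 2·28 − 23 = 94.
Profit = (94 − 38)·28 = 1568.

1568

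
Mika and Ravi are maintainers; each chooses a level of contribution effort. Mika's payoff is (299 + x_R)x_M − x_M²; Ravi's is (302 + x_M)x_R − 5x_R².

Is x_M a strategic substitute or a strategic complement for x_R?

Expanding Mika's payoff: 299x_M + x_Rx_M − x_M².
∂π/∂x_M = 299 + x_R − 2x_M = 0, so x_M = 149.5 + 0.5x_R.
The best-response slope dx_M/dx_R = 0.5 > 0: the reaction function is upward-sloping, so the choices are strategic complements.

strategic complements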